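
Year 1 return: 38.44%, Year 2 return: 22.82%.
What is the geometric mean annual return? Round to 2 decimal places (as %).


Formula: Geometric mean = ((1+r1)*(1+r2))^(1/2) - 1
Product: (1 + 0.3844) * (1 + 0.2282) = 1.3844 * 1.2282 = 1.70032
Square root: 1.70032^0.5 = 1.303963
Geometric mean = 1.303963 - 1 = 0.303963
As percentage: 30.40%

30.40%


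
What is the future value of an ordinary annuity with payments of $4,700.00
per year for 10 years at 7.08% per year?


Formula: FV = PMT * ((1+r)^n - 1) / r
Growth factor: (1 + 0.0708)^10 = 1.981909
Numerator: 1.981909 - 1 = 0.981909
FV = $4,700.00 * 0.981909 / 0.0708 = $65,183.20

$65,183.20


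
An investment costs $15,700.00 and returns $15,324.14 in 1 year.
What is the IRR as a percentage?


Formula: IRR = C1/C0 - 1
Substituting: IRR = $15,324.14 / $15,700.00 - 1
Ratio: 0.97606 - 1 = -0.02394
IRR = -2.394%

-2.394%


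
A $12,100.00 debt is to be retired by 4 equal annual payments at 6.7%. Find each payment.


Formula: PMT = PV * r / (1 - (1+r)^(-n))
Denominator: 1 - (1 + 0.067)^(-4) = 0.228489
Numerator: $12,100.00 * 0.067 = 810.7
PMT = 810.7 / 0.228489 = $3,548.10

$3,548.10


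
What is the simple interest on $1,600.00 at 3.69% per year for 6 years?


Formula: I = P * r * t
Substituting: I = $1,600.00 * 0.0369 * 6
Step: I = $1,600.00 * 0.2214
I = $354.24

$354.24


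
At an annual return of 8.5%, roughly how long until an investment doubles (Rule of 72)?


Formula: Years ≈ 72 / r
Substituting: Years ≈ 72 / 8.5
Years ≈ 8.5

8.5 years


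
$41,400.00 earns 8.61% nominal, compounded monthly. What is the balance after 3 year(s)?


Formula: FV = P * (1 + r/m)^(m*t)
Period rate: r/m = 0.0861 / 12 = 0.007175
Total periods: m*t = 12 * 3 = 36
Growth factor: (1 + 0.007175)^36 = 1.293534
FV = $41,400.00 * 1.293534 = $53,552.29

$53,552.29


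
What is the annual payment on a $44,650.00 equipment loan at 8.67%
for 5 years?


Formula: PMT = PV * r / (1 - (1+r)^(-n))
Denominator: 1 - (1 + 0.0867)^(-5) = 0.34014
Numerator: $44,650.00 * 0.0867 = 3871.155
PMT = 3871.155 / 0.34014 = $11,381.06

$11,381.06


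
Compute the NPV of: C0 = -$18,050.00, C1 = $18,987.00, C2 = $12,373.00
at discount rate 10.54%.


Formula: NPV = C0 + C1/(1+r) + C2/(1+r)^2
Discount C1: $18,987.00 / (1 + 0.1054) = $17,176.59
Discount C2: $12,373.00 / (1 + 0.1054)^2 = $10,125.96
NPV = -$18,050.00 + $17,176.59 + $10,125.96 = $9,252.54

$9,252.54


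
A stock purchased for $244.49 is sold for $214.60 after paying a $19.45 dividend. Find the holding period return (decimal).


Formula: HPR = (P1 - P0 + D) / P0
Gain: $214.60 - $244.49 + $19.45 = -$10.44
HPR = -$10.44 / $244.49 = -0.0427

-0.0427


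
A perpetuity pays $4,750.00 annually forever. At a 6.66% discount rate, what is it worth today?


Formula: PV = C / r
Substituting: PV = $4,750.00 / 0.0666
PV = $71,321.32

$71,321.32


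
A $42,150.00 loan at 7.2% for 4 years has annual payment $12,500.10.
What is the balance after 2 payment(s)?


Formula: Balance = PV*(1+r)^k - PMT*((1+r)^k - 1)/r
Growth: (1 + 0.072)^2 = 1.149184
Accumulated factor: ((1+r)^k - 1)/r = 2.072
Balance = $42,150.00 * 1.149184 - $12,500.10 * 2.072
Balance = $22,537.90

$22,537.90


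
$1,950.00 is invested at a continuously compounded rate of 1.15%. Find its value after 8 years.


Formula: FV = P * e^(r*t)
Exponent: r*t = 0.0115 * 8 = 0.092
e^(0.092) = 1.096365
FV = $1,950.00 * 1.096365 = $2,137.91

$2,137.91


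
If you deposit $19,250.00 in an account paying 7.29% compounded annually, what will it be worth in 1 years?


Formula: FV = P * (1 + r)^n
Substituting: FV = $19,250.00 * (1 + 0.0729)^1
Growth factor: (1.0729)^1 = 1.0729
FV = $19,250.00 * 1.0729 = $20,653.33

$20,653.33


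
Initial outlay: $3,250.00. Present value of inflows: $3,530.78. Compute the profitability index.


Formula: PI = PV(cash flows) / initial investment
Substituting: PI = $3,530.78 / $3,250.00
PI = 1.0864

1.0864


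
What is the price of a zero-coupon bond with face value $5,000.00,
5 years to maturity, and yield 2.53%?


Formula: Price = FV / (1 + r)^n
Substituting: Price = $5,000.00 / (1 + 0.0253)^5
Discount factor: (1.0253)^5 = 1.133065
Price = $5,000.00 / 1.133065 = $4,412.81

$4,412.81


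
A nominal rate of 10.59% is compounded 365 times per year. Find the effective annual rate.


Formula: EAR = (1 + r/m)^m - 1
Period rate: r/m = 0.1059 / 365 = 0.00029
Compounding: (1 + 0.00029)^365 = 1.111694
EAR = 1.111694 - 1 = 0.111694

0.111694


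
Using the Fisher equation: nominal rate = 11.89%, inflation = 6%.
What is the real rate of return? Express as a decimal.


Formula: (1 + r_real) = (1 + r_nom) / (1 + inflation)
Substituting: (1 + r_real) = 1.1189 / 1.06
(1 + r_real) = 1.055566
r_real = 1.055566 - 1 = 0.055566

0.055566


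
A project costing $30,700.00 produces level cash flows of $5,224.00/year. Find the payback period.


Formula: Payback = investment / annual cash flow
Substituting: Payback = $30,700.00 / $5,224.00
Payback = 5.8767 years

5.8767 years


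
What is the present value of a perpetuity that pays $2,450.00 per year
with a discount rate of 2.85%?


Formula: PV = C / r
Substituting: PV = $2,450.00 / 0.0285
PV = $85,964.91

$85,964.91


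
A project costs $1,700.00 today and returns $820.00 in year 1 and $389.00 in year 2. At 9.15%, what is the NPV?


Formula: NPV = C0 + C1/(1+r) + C2/(1+r)^2
Discount C1: $820.00 / (1 + 0.0915) = $751.26
Discount C2: $389.00 / (1 + 0.0915)^2 = $326.51
NPV = -$1,700.00 + $751.26 + $326.51 = -$622.23

-$622.23


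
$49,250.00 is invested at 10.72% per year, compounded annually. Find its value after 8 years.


Formula: FV = P * (1 + r)^n
Substituting: FV = $49,250.00 * (1 + 0.1072)^8
Growth factor: (1.1072)^8 = 2.25844
FV = $49,250.00 * 2.25844 = $111,228.19

$111,228.19


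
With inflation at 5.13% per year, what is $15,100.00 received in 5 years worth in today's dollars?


Formula: Real value = nominal / (1 + inflation)^years
Price level: (1 + 0.0513)^5 = 1.284202
Real value = $15,100.00 / 1.284202 = $11,758.28

$11,758.28


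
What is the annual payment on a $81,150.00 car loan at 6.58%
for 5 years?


Formula: PMT = PV * r / (1 - (1+r)^(-n))
Denominator: 1 - (1 + 0.0658)^(-5) = 0.272854
Numerator: $81,150.00 * 0.0658 = 5339.67
PMT = 5339.67 / 0.272854 = $19,569.67

$19,569.67


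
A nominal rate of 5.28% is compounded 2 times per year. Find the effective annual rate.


Formula: EAR = (1 + r/m)^m - 1
Period rate: r/m = 0.0528 / 2 = 0.0264
Compounding: (1 + 0.0264)^2 = 1.053497
EAR = 1.053497 - 1 = 0.053497

0.053497


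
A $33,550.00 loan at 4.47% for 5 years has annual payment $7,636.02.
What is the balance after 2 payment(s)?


Formula: Balance = PV*(1+r)^k - PMT*((1+r)^k - 1)/r
Growth: (1 + 0.0447)^2 = 1.091398
Accumulated factor: ((1+r)^k - 1)/r = 2.0447
Balance = $33,550.00 * 1.091398 - $7,636.02 * 2.0447
Balance = $21,003.04

$21,003.04


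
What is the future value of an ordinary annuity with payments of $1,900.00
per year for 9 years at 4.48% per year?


Formula: FV = PMT * ((1+r)^n - 1) / r
Growth factor: (1 + 0.0448)^9 = 1.483537
Numerator: 1.483537 - 1 = 0.483537
FV = $1,900.00 * 0.483537 / 0.0448 = $20,507.16

$20,507.16


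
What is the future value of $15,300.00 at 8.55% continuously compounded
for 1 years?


Formula: FV = P * e^(r*t)
Exponent: r*t = 0.0855 * 1 = 0.0855
e^(0.0855) = 1.089262
FV = $15,300.00 * 1.089262 = $16,665.70

$16,665.70


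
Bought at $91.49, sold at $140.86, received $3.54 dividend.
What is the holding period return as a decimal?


Formula: HPR = (P1 - P0 + D) / P0
Gain: $140.86 - $91.49 + $3.54 = $52.91
HPR = $52.91 / $91.49 = 0.5783

0.5783


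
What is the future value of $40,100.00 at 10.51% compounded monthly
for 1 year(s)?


Formula: FV = P * (1 + r/m)^(m*t)
Period rate: r/m = 0.1051 / 12 = 0.008758
Total periods: m*t = 12 * 1 = 12
Growth factor: (1 + 0.008758)^12 = 1.110314
FV = $40,100.00 * 1.110314 = $44,523.57

$44,523.57


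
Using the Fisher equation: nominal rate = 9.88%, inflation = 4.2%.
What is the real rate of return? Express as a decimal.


Formula: (1 + r_real) = (1 + r_nom) / (1 + inflation)
Substituting: (1 + r_real) = 1.0988 / 1.042
(1 + r_real) = 1.054511
r_real = 1.054511 - 1 = 0.054511

0.054511


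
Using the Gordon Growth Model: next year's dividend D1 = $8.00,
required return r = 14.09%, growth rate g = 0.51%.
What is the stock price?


Formula: P = D1 / (r - g)
Spread: r - g = 0.1409 - 0.0051 = 0.1358
Substituting: P = $8.00 / 0.1358
P = $58.91

$58.91


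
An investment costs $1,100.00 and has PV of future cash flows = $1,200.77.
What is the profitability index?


Formula: PI = PV(cash flows) / initial investment
Substituting: PI = $1,200.77 / $1,100.00
PI = 1.0916

1.0916


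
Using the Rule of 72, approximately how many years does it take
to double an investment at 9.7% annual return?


Formula: Years ≈ 72 / r
Substituting: Years ≈ 72 / 9.7
Years ≈ 7.4

7.4 years


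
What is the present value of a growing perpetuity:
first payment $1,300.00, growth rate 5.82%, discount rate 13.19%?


Formula: PV = C / (r - g)
Spread: r - g = 0.1319 - 0.0582 = 0.0737
Substituting: PV = $1,300.00 / 0.0737
PV = $17,639.08

$17,639.08


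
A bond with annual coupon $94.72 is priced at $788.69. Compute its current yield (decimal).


Formula: Current yield = annual coupon / price
Substituting: CY = $94.72 / $788.69
CY = 0.120098

0.120098


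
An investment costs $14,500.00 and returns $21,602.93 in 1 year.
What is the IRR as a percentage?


Formula: IRR = C1/C0 - 1
Substituting: IRR = $21,602.93 / $14,500.00 - 1
Ratio: 1.489857 - 1 = 0.489857
IRR = 48.9857%

48.9857%


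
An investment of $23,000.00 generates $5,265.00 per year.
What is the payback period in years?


Formula: Payback = investment / annual cash flow
Substituting: Payback = $23,000.00 / $5,265.00
Payback = 4.3685 years

4.3685 years


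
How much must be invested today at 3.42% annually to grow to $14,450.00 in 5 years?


Formula: PV = FV / (1 + r)^n
Substituting: PV = $14,450.00 / (1 + 0.0342)^5
Discount factor: (1.0342)^5 = 1.183103
PV = $14,450.00 / 1.183103 = $12,213.64

$12,213.64


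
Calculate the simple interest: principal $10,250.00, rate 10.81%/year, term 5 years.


Formula: I = P * r * t
Substituting: I = $10,250.00 * 0.1081 * 5
Step: I = $10,250.00 * 0.5405
I = $5,540.13

$5,540.13


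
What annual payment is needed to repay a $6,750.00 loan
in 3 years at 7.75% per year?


Formula: PMT = PV * r / (1 - (1+r)^(-n))
Denominator: 1 - (1 + 0.0775)^(-3) = 0.200629
Numerator: $6,750.00 * 0.0775 = 523.125
PMT = 523.125 / 0.200629 = $2,607.42

$2,607.42


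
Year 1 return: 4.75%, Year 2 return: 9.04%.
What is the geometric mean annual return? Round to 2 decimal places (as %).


Formula: Geometric mean = ((1+r1)*(1+r2))^(1/2) - 1
Product: (1 + 0.0475) * (1 + 0.0904) = 1.0475 * 1.0904 = 1.142194
Square root: 1.142194^0.5 = 1.068735
Geometric mean = 1.068735 - 1 = 0.068735
As percentage: 6.87%

6.87%


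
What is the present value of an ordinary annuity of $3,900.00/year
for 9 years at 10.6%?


Formula: PV = PMT * (1 - (1+r)^(-n)) / r
Discount factor: (1 + 0.106)^(-9) = 0.403835
Bracket: 1 - 0.403835 = 0.596165
PV = $3,900.00 * 0.596165 / 0.106 = $21,934.38

$21,934.38


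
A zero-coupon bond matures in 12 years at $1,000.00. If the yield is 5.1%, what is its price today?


Formula: Price = FV / (1 + r)^n
Substituting: Price = $1,000.00 / (1 + 0.051)^12
Discount factor: (1.051)^12 = 1.816488
Price = $1,000.00 / 1.816488 = $550.51

$550.51


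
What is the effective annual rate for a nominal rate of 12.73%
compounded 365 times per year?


Formula: EAR = (1 + r/m)^m - 1
Period rate: r/m = 0.1273 / 365 = 0.000349
Compounding: (1 + 0.000349)^365 = 1.135732
EAR = 1.135732 - 1 = 0.135732

0.135732


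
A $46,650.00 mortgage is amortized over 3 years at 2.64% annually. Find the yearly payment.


Formula: PMT = PV * r / (1 - (1+r)^(-n))
Denominator: 1 - (1 + 0.0264)^(-3) = 0.075195
Numerator: $46,650.00 * 0.0264 = 1231.56
PMT = 1231.56 / 0.075195 = $16,378.17

$16,378.17


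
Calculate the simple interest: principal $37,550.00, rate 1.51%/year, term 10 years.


Formula: I = P * r * t
Substituting: I = $37,550.00 * 0.0151 * 10
Step: I = $37,550.00 * 0.151
I = $5,670.05

$5,670.05


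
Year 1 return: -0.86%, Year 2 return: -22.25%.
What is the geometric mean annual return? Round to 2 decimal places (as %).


Formula: Geometric mean = ((1+r1)*(1+r2))^(1/2) - 1
Product: (1 + -0.0086) * (1 + -0.2225) = 0.9914 * 0.7775 = 0.770814
Square root: 0.770814^0.5 = 0.87796
Geometric mean = 0.87796 - 1 = -0.12204
As percentage: -12.20%

-12.20%


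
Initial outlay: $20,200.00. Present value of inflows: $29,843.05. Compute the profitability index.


Formula: PI = PV(cash flows) / initial investment
Substituting: PI = $29,843.05 / $20,200.00
PI = 1.4774

1.4774


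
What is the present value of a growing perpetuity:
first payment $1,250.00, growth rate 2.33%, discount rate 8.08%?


Formula: PV = C / (r - g)
Spread: r - g = 0.0808 - 0.0233 = 0.0575
Substituting: PV = $1,250.00 / 0.0575
PV = $21,739.13

$21,739.13


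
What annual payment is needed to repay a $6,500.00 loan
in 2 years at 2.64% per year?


Formula: PMT = PV * r / (1 - (1+r)^(-n))
Denominator: 1 - (1 + 0.0264)^(-2) = 0.05078
Numerator: $6,500.00 * 0.0264 = 171.6
PMT = 171.6 / 0.05078 = $3,379.26

$3,379.26


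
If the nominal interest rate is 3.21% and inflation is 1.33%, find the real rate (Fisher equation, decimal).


Formula: (1 + r_real) = (1 + r_nom) / (1 + inflation)
Substituting: (1 + r_real) = 1.0321 / 1.0133
(1 + r_real) = 1.018553
r_real = 1.018553 - 1 = 0.018553

0.018553


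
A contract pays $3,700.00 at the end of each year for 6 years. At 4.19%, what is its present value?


Formula: PV = PMT * (1 - (1+r)^(-n)) / r
Discount factor: (1 + 0.0419)^(-6) = 0.781707
Bracket: 1 - 0.781707 = 0.218293
PV = $3,700.00 * 0.218293 / 0.0419 = $19,276.51

$19,276.51


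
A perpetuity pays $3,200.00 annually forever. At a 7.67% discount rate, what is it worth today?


Formula: PV = C / r
Substituting: PV = $3,200.00 / 0.0767
PV = $41,720.99

$41,720.99


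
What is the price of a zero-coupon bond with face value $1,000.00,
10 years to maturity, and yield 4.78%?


Formula: Price = FV / (1 + r)^n
Substituting: Price = $1,000.00 / (1 + 0.0478)^10
Discount factor: (1.0478)^10 = 1.595085
Price = $1,000.00 / 1.595085 = $626.93

$626.93


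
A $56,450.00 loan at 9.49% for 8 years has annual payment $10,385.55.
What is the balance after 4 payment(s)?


Formula: Balance = PV*(1+r)^k - PMT*((1+r)^k - 1)/r
Growth: (1 + 0.0949)^4 = 1.437136
Accumulated factor: ((1+r)^k - 1)/r = 4.606279
Balance = $56,450.00 * 1.437136 - $10,385.55 * 4.606279
Balance = $33,287.58

$33,287.58


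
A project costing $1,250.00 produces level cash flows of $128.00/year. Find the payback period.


Formula: Payback = investment / annual cash flow
Substituting: Payback = $1,250.00 / $128.00
Payback = 9.7656 years

9.7656 years


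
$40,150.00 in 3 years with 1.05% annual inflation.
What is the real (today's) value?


Formula: Real value = nominal / (1 + inflation)^years
Price level: (1 + 0.0105)^3 = 1.031832
Real value = $40,150.00 / 1.031832 = $38,911.38

$38,911.38


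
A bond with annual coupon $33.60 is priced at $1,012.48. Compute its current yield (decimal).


Formula: Current yield = annual coupon / price
Substituting: CY = $33.60 / $1,012.48
CY = 0.033186

0.033186


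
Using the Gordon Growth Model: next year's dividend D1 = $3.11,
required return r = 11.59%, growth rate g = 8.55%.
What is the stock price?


Formula: P = D1 / (r - g)
Spread: r - g = 0.1159 - 0.0855 = 0.0304
Substituting: P = $3.11 / 0.0304
P = $102.30

$102.30


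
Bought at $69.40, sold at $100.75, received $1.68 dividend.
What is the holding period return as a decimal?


Formula: HPR = (P1 - P0 + D) / P0
Gain: $100.75 - $69.40 + $1.68 = $33.03
HPR = $33.03 / $69.40 = 0.4759

0.4759


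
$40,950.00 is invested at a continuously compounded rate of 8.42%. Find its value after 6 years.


Formula: FV = P * e^(r*t)
Exponent: r*t = 0.0842 * 6 = 0.5052
e^(0.5052) = 1.657317
FV = $40,950.00 * 1.657317 = $67,867.13

$67,867.13


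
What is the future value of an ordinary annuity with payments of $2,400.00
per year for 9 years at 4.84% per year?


Formula: FV = PMT * ((1+r)^n - 1) / r
Growth factor: (1 + 0.0484)^9 = 1.530182
Numerator: 1.530182 - 1 = 0.530182
FV = $2,400.00 * 0.530182 / 0.0484 = $26,290.02

$26,290.02


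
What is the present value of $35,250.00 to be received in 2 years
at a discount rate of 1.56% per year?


Formula: PV = FV / (1 + r)^n
Substituting: PV = $35,250.00 / (1 + 0.0156)^2
Discount factor: (1.0156)^2 = 1.031443
PV = $35,250.00 / 1.031443 = $34,175.41

$34,175.41


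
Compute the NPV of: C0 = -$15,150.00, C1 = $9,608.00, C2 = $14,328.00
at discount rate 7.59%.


Formula: NPV = C0 + C1/(1+r) + C2/(1+r)^2
Discount C1: $9,608.00 / (1 + 0.0759) = $8,930.20
Discount C2: $14,328.00 / (1 + 0.0759)^2 = $12,377.75
NPV = -$15,150.00 + $8,930.20 + $12,377.75 = $6,157.95

$6,157.95


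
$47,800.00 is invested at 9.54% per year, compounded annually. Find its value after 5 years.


Formula: FV = P * (1 + r)^n
Substituting: FV = $47,800.00 * (1 + 0.0954)^5
Growth factor: (1.0954)^5 = 1.577116
FV = $47,800.00 * 1.577116 = $75,386.15

$75,386.15


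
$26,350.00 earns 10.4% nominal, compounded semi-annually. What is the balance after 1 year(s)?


Formula: FV = P * (1 + r/m)^(m*t)
Period rate: r/m = 0.104 / 2 = 0.052
Total periods: m*t = 2 * 1 = 2
Growth factor: (1 + 0.052)^2 = 1.106704
FV = $26,350.00 * 1.106704 = $29,161.65

$29,161.65


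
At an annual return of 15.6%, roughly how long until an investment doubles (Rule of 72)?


Formula: Years ≈ 72 / r
Substituting: Years ≈ 72 / 15.6
Years ≈ 4.6

4.6 years


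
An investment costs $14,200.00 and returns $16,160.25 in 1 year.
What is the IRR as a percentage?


Formula: IRR = C1/C0 - 1
Substituting: IRR = $16,160.25 / $14,200.00 - 1
Ratio: 1.138046 - 1 = 0.138046
IRR = 13.8046%

13.8046%


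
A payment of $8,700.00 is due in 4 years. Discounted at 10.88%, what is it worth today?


Formula: PV = FV / (1 + r)^n
Substituting: PV = $8,700.00 / (1 + 0.1088)^4
Discount factor: (1.1088)^4 = 1.511516
PV = $8,700.00 / 1.511516 = $5,755.81

$5,755.81


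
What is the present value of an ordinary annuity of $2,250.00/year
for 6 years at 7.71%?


Formula: PV = PMT * (1 - (1+r)^(-n)) / r
Discount factor: (1 + 0.0771)^(-6) = 0.640418
Bracket: 1 - 0.640418 = 0.359582
PV = $2,250.00 * 0.359582 / 0.0771 = $10,493.62

$10,493.62


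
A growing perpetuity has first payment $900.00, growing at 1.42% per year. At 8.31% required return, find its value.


Formula: PV = C / (r - g)
Spread: r - g = 0.0831 - 0.0142 = 0.0689
Substituting: PV = $900.00 / 0.0689
PV = $13,062.41

$13,062.41


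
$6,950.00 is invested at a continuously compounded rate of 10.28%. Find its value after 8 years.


Formula: FV = P * e^(r*t)
Exponent: r*t = 0.1028 * 8 = 0.8224
e^(0.8224) = 2.275956
FV = $6,950.00 * 2.275956 = $15,817.89

$15,817.89


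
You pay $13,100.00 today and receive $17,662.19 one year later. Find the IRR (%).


Formula: IRR = C1/C0 - 1
Substituting: IRR = $17,662.19 / $13,100.00 - 1
Ratio: 1.348259 - 1 = 0.348259
IRR = 34.8259%

34.8259%


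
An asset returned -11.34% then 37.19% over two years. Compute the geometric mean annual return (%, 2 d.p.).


Formula: Geometric mean = ((1+r1)*(1+r2))^(1/2) - 1
Product: (1 + -0.1134) * (1 + 0.3719) = 0.8866 * 1.3719 = 1.216327
Square root: 1.216327^0.5 = 1.102872
Geometric mean = 1.102872 - 1 = 0.102872
As percentage: 10.29%

10.29%


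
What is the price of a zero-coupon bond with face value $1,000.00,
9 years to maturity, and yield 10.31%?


Formula: Price = FV / (1 + r)^n
Substituting: Price = $1,000.00 / (1 + 0.1031)^9
Discount factor: (1.1031)^9 = 2.418432
Price = $1,000.00 / 2.418432 = $413.49

$413.49


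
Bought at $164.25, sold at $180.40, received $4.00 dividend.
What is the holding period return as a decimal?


Formula: HPR = (P1 - P0 + D) / P0
Gain: $180.40 - $164.25 + $4.00 = $20.15
HPR = $20.15 / $164.25 = 0.1227

0.1227


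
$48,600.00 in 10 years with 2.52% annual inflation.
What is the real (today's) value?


Formula: Real value = nominal / (1 + inflation)^years
Price level: (1 + 0.0252)^10 = 1.282584
Real value = $48,600.00 / 1.282584 = $37,892.24

$37,892.24


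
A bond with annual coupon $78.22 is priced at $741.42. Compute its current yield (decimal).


Formula: Current yield = annual coupon / price
Substituting: CY = $78.22 / $741.42
CY = 0.1055

0.1055


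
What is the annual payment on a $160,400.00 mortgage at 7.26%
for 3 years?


Formula: PMT = PV * r / (1 - (1+r)^(-n))
Denominator: 1 - (1 + 0.0726)^(-3) = 0.189624
Numerator: $160,400.00 * 0.0726 = 11645.04
PMT = 11645.04 / 0.189624 = $61,411.24

$61,411.24


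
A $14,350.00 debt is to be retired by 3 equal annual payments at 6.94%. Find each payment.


Formula: PMT = PV * r / (1 - (1+r)^(-n))
Denominator: 1 - (1 + 0.0694)^(-3) = 0.182327
Numerator: $14,350.00 * 0.0694 = 995.89
PMT = 995.89 / 0.182327 = $5,462.10

$5,462.10


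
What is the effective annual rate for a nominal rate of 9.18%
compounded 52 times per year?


Formula: EAR = (1 + r/m)^m - 1
Period rate: r/m = 0.0918 / 52 = 0.001765
Compounding: (1 + 0.001765)^52 = 1.096057
EAR = 1.096057 - 1 = 0.096057

0.096057


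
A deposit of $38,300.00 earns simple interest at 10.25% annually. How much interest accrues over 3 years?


Formula: I = P * r * t
Substituting: I = $38,300.00 * 0.1025 * 3
Step: I = $38,300.00 * 0.3075
I = $11,777.25

$11,777.25


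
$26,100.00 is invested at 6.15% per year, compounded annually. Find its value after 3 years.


Formula: FV = P * (1 + r)^n
Substituting: FV = $26,100.00 * (1 + 0.0615)^3
Growth factor: (1.0615)^3 = 1.196079
FV = $26,100.00 * 1.196079 = $31,217.67

$31,217.67


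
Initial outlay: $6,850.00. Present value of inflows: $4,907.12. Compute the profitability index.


Formula: PI = PV(cash flows) / initial investment
Substituting: PI = $4,907.12 / $6,850.00
PI = 0.7164

0.7164


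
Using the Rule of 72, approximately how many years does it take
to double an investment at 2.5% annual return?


Formula: Years ≈ 72 / r
Substituting: Years ≈ 72 / 2.5
Years ≈ 28.8

28.8 years


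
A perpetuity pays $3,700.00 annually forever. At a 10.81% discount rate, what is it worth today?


Formula: PV = C / r
Substituting: PV = $3,700.00 / 0.1081
PV = $34,227.57

$34,227.57


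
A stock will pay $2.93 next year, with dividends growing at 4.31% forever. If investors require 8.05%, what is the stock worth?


Formula: P = D1 / (r - g)
Spread: r - g = 0.0805 - 0.0431 = 0.0374
Substituting: P = $2.93 / 0.0374
P = $78.34

$78.34


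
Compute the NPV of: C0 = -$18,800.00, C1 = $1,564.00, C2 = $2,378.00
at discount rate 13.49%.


Formula: NPV = C0 + C1/(1+r) + C2/(1+r)^2
Discount C1: $1,564.00 / (1 + 0.1349) = $1,378.09
Discount C2: $2,378.00 / (1 + 0.1349)^2 = $1,846.28
NPV = -$18,800.00 + $1,378.09 + $1,846.28 = -$15,575.63

-$15,575.63


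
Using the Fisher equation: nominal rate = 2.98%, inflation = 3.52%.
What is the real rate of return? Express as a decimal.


Formula: (1 + r_real) = (1 + r_nom) / (1 + inflation)
Substituting: (1 + r_real) = 1.0298 / 1.0352
(1 + r_real) = 0.994784
r_real = 0.994784 - 1 = -0.005216

-0.005216


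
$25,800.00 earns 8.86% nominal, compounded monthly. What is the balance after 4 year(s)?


Formula: FV = P * (1 + r/m)^(m*t)
Period rate: r/m = 0.0886 / 12 = 0.007383
Total periods: m*t = 12 * 4 = 48
Growth factor: (1 + 0.007383)^48 = 1.423471
FV = $25,800.00 * 1.423471 = $36,725.55

$36,725.55


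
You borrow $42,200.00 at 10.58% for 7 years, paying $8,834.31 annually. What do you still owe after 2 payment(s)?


Formula: Balance = PV*(1+r)^k - PMT*((1+r)^k - 1)/r
Growth: (1 + 0.1058)^2 = 1.222794
Accumulated factor: ((1+r)^k - 1)/r = 2.1058
Balance = $42,200.00 * 1.222794 - $8,834.31 * 2.1058
Balance = $32,998.60

$32,998.60


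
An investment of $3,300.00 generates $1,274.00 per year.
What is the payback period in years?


Formula: Payback = investment / annual cash flow
Substituting: Payback = $3,300.00 / $1,274.00
Payback = 2.5903 years

2.5903 years


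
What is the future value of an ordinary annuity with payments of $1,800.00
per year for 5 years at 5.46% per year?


Formula: FV = PMT * ((1+r)^n - 1) / r
Growth factor: (1 + 0.0546)^5 = 1.304484
Numerator: 1.304484 - 1 = 0.304484
FV = $1,800.00 * 0.304484 / 0.0546 = $10,037.94

$10,037.94


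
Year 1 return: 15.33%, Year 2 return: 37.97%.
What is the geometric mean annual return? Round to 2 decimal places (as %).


Formula: Geometric mean = ((1+r1)*(1+r2))^(1/2) - 1
Product: (1 + 0.1533) * (1 + 0.3797) = 1.1533 * 1.3797 = 1.591208
Square root: 1.591208^0.5 = 1.261431
Geometric mean = 1.261431 - 1 = 0.261431
As percentage: 26.14%

26.14%


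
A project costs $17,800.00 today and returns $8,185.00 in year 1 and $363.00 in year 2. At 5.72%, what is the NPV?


Formula: NPV = C0 + C1/(1+r) + C2/(1+r)^2
Discount C1: $8,185.00 / (1 + 0.0572) = $7,742.15
Discount C2: $363.00 / (1 + 0.0572)^2 = $324.78
NPV = -$17,800.00 + $7,742.15 + $324.78 = -$9,733.07

-$9,733.07


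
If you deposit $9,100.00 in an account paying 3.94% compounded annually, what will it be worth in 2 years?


Formula: FV = P * (1 + r)^n
Substituting: FV = $9,100.00 * (1 + 0.0394)^2
Growth factor: (1.0394)^2 = 1.080352
FV = $9,100.00 * 1.080352 = $9,831.21

$9,831.21


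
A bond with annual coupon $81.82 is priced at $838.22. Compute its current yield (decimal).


Formula: Current yield = annual coupon / price
Substituting: CY = $81.82 / $838.22
CY = 0.097612

0.097612


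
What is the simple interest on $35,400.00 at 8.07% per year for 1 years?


Formula: I = P * r * t
Substituting: I = $35,400.00 * 0.0807 * 1
Step: I = $35,400.00 * 0.0807
I = $2,856.78

$2,856.78


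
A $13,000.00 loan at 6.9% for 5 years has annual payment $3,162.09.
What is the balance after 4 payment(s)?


Formula: Balance = PV*(1+r)^k - PMT*((1+r)^k - 1)/r
Growth: (1 + 0.069)^4 = 1.305903
Accumulated factor: ((1+r)^k - 1)/r = 4.433373
Balance = $13,000.00 * 1.305903 - $3,162.09 * 4.433373
Balance = $2,958.01

$2,958.01


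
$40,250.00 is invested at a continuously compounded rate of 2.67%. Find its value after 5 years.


Formula: FV = P * e^(r*t)
Exponent: r*t = 0.0267 * 5 = 0.1335
e^(0.1335) = 1.142821
FV = $40,250.00 * 1.142821 = $45,998.56

$45,998.56


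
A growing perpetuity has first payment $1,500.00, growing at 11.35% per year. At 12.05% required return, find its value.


Formula: PV = C / (r - g)
Spread: r - g = 0.1205 - 0.1135 = 0.007
Substituting: PV = $1,500.00 / 0.007
PV = $214,285.71

$214,285.71


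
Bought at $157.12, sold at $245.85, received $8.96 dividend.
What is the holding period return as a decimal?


Formula: HPR = (P1 - P0 + D) / P0
Gain: $245.85 - $157.12 + $8.96 = $97.69
HPR = $97.69 / $157.12 = 0.6218

0.6218


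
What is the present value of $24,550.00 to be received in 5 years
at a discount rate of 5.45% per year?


Formula: PV = FV / (1 + r)^n
Substituting: PV = $24,550.00 / (1 + 0.0545)^5
Discount factor: (1.0545)^5 = 1.303866
PV = $24,550.00 / 1.303866 = $18,828.62

$18,828.62


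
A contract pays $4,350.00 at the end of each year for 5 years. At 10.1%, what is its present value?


Formula: PV = PMT * (1 - (1+r)^(-n)) / r
Discount factor: (1 + 0.101)^(-5) = 0.618107
Bracket: 1 - 0.618107 = 0.381893
PV = $4,350.00 * 0.381893 / 0.101 = $16,447.88

$16,447.88


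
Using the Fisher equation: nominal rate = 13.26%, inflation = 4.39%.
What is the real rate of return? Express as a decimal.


Formula: (1 + r_real) = (1 + r_nom) / (1 + inflation)
Substituting: (1 + r_real) = 1.1326 / 1.0439
(1 + r_real) = 1.08497
r_real = 1.08497 - 1 = 0.08497

0.08497


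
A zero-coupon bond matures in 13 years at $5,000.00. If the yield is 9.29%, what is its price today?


Formula: Price = FV / (1 + r)^n
Substituting: Price = $5,000.00 / (1 + 0.0929)^13
Discount factor: (1.0929)^13 = 3.173551
Price = $5,000.00 / 3.173551 = $1,575.52

$1,575.52


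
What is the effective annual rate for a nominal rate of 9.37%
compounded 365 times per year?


Formula: EAR = (1 + r/m)^m - 1
Period rate: r/m = 0.0937 / 365 = 0.000257
Compounding: (1 + 0.000257)^365 = 1.098217
EAR = 1.098217 - 1 = 0.098217

0.098217


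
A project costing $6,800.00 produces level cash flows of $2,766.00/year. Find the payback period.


Formula: Payback = investment / annual cash flow
Substituting: Payback = $6,800.00 / $2,766.00
Payback = 2.4584 years

2.4584 years


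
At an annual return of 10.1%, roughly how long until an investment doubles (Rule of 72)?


Formula: Years ≈ 72 / r
Substituting: Years ≈ 72 / 10.1
Years ≈ 7.1

7.1 years


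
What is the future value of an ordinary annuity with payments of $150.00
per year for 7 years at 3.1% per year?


Formula: FV = PMT * ((1+r)^n - 1) / r
Growth factor: (1 + 0.031)^7 = 1.238257
Numerator: 1.238257 - 1 = 0.238257
FV = $150.00 * 0.238257 / 0.031 = $1,152.85

$1,152.85


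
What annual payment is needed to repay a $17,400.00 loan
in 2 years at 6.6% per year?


Formula: PMT = PV * r / (1 - (1+r)^(-n))
Denominator: 1 - (1 + 0.066)^(-2) = 0.119994
Numerator: $17,400.00 * 0.066 = 1148.4
PMT = 1148.4 / 0.119994 = $9,570.47

$9,570.47


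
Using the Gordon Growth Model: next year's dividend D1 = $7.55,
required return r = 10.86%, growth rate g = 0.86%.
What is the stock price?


Formula: P = D1 / (r - g)
Spread: r - g = 0.1086 - 0.0086 = 0.1
Substituting: P = $7.55 / 0.1
P = $75.50

$75.50


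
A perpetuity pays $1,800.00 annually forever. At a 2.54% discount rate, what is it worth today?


Formula: PV = C / r
Substituting: PV = $1,800.00 / 0.0254
PV = $70,866.14

$70,866.14


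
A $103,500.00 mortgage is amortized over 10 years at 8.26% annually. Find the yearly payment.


Formula: PMT = PV * r / (1 - (1+r)^(-n))
Denominator: 1 - (1 + 0.0826)^(-10) = 0.547811
Numerator: $103,500.00 * 0.0826 = 8549.1
PMT = 8549.1 / 0.547811 = $15,605.92

$15,605.92


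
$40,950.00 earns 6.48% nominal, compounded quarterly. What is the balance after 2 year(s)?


Formula: FV = P * (1 + r/m)^(m*t)
Period rate: r/m = 0.0648 / 4 = 0.0162
Total periods: m*t = 4 * 2 = 8
Growth factor: (1 + 0.0162)^8 = 1.137191
FV = $40,950.00 * 1.137191 = $46,567.98

$46,567.98


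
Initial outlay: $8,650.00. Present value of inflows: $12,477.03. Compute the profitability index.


Formula: PI = PV(cash flows) / initial investment
Substituting: PI = $12,477.03 / $8,650.00
PI = 1.4424

1.4424


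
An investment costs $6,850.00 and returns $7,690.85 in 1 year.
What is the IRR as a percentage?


Formula: IRR = C1/C0 - 1
Substituting: IRR = $7,690.85 / $6,850.00 - 1
Ratio: 1.122752 - 1 = 0.122752
IRR = 12.2752%

12.2752%


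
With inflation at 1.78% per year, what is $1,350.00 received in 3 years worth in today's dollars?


Formula: Real value = nominal / (1 + inflation)^years
Price level: (1 + 0.0178)^3 = 1.054356
Real value = $1,350.00 / 1.054356 = $1,280.40

$1,280.40


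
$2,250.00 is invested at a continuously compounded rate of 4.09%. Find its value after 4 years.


Formula: FV = P * e^(r*t)
Exponent: r*t = 0.0409 * 4 = 0.1636
e^(0.1636) = 1.177743
FV = $2,250.00 * 1.177743 = $2,649.92

$2,649.92


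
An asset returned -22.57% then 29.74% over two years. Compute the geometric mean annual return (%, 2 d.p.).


Formula: Geometric mean = ((1+r1)*(1+r2))^(1/2) - 1
Product: (1 + -0.2257) * (1 + 0.2974) = 0.7743 * 1.2974 = 1.004577
Square root: 1.004577^0.5 = 1.002286
Geometric mean = 1.002286 - 1 = 0.002286
As percentage: 0.23%

0.23%


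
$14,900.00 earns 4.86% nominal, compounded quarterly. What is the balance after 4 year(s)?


Formula: FV = P * (1 + r/m)^(m*t)
Period rate: r/m = 0.0486 / 4 = 0.01215
Total periods: m*t = 4 * 4 = 16
Growth factor: (1 + 0.01215)^16 = 1.21316
FV = $14,900.00 * 1.21316 = $18,076.08

$18,076.08


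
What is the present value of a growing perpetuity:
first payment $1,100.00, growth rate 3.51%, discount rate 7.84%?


Formula: PV = C / (r - g)
Spread: r - g = 0.0784 - 0.0351 = 0.0433
Substituting: PV = $1,100.00 / 0.0433
PV = $25,404.16

$25,404.16


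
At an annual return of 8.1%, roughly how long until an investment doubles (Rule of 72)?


Formula: Years ≈ 72 / r
Substituting: Years ≈ 72 / 8.1
Years ≈ 8.9

8.9 years


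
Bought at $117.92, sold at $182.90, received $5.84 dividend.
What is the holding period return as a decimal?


Formula: HPR = (P1 - P0 + D) / P0
Gain: $182.90 - $117.92 + $5.84 = $70.82
HPR = $70.82 / $117.92 = 0.6006

0.6006


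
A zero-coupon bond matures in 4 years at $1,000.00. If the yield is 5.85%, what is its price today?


Formula: Price = FV / (1 + r)^n
Substituting: Price = $1,000.00 / (1 + 0.0585)^4
Discount factor: (1.0585)^4 = 1.255346
Price = $1,000.00 / 1.255346 = $796.59

$796.59


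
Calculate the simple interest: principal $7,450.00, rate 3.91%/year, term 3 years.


Formula: I = P * r * t
Substituting: I = $7,450.00 * 0.0391 * 3
Step: I = $7,450.00 * 0.1173
I = $873.89

$873.89


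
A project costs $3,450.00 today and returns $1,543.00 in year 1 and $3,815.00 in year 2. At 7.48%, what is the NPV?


Formula: NPV = C0 + C1/(1+r) + C2/(1+r)^2
Discount C1: $1,543.00 / (1 + 0.0748) = $1,435.62
Discount C2: $3,815.00 / (1 + 0.0748)^2 = $3,302.47
NPV = -$3,450.00 + $1,435.62 + $3,302.47 = $1,288.09

$1,288.09


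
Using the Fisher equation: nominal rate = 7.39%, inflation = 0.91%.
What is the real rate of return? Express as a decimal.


Formula: (1 + r_real) = (1 + r_nom) / (1 + inflation)
Substituting: (1 + r_real) = 1.0739 / 1.0091
(1 + r_real) = 1.064216
r_real = 1.064216 - 1 = 0.064216

0.064216


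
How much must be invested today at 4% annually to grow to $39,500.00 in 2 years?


Formula: PV = FV / (1 + r)^n
Substituting: PV = $39,500.00 / (1 + 0.04)^2
Discount factor: (1.04)^2 = 1.0816
PV = $39,500.00 / 1.0816 = $36,519.97

$36,519.97


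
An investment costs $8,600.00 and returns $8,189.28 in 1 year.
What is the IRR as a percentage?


Formula: IRR = C1/C0 - 1
Substituting: IRR = $8,189.28 / $8,600.00 - 1
Ratio: 0.952242 - 1 = -0.047758
IRR = -4.7758%

-4.7758%


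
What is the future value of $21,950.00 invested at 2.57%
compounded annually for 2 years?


Formula: FV = P * (1 + r)^n
Substituting: FV = $21,950.00 * (1 + 0.0257)^2
Growth factor: (1.0257)^2 = 1.05206
FV = $21,950.00 * 1.05206 = $23,092.73

$23,092.73


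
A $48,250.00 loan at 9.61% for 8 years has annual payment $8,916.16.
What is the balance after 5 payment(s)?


Formula: Balance = PV*(1+r)^k - PMT*((1+r)^k - 1)/r
Growth: (1 + 0.0961)^5 = 1.582162
Accumulated factor: ((1+r)^k - 1)/r = 6.057875
Balance = $48,250.00 * 1.582162 - $8,916.16 * 6.057875
Balance = $22,326.32

$22,326.32


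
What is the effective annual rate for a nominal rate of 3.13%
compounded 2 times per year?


Formula: EAR = (1 + r/m)^m - 1
Period rate: r/m = 0.0313 / 2 = 0.01565
Compounding: (1 + 0.01565)^2 = 1.031545
EAR = 1.031545 - 1 = 0.031545

0.031545


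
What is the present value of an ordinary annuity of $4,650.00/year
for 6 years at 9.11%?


Formula: PV = PMT * (1 - (1+r)^(-n)) / r
Discount factor: (1 + 0.0911)^(-6) = 0.59267
Bracket: 1 - 0.59267 = 0.40733
PV = $4,650.00 * 0.40733 / 0.0911 = $20,791.29

$20,791.29


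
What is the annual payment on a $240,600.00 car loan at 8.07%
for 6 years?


Formula: PMT = PV * r / (1 - (1+r)^(-n))
Denominator: 1 - (1 + 0.0807)^(-6) = 0.372275
Numerator: $240,600.00 * 0.0807 = 19416.42
PMT = 19416.42 / 0.372275 = $52,156.05

$52,156.05


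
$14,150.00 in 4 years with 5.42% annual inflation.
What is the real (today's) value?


Formula: Real value = nominal / (1 + inflation)^years
Price level: (1 + 0.0542)^4 = 1.235071
Real value = $14,150.00 / 1.235071 = $11,456.83

$11,456.83


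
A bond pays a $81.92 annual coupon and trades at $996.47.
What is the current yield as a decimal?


Formula: Current yield = annual coupon / price
Substituting: CY = $81.92 / $996.47
CY = 0.08221

0.08221


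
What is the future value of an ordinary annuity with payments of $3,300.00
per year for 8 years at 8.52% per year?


Formula: FV = PMT * ((1+r)^n - 1) / r
Growth factor: (1 + 0.0852)^8 = 1.923438
Numerator: 1.923438 - 1 = 0.923438
FV = $3,300.00 * 0.923438 / 0.0852 = $35,766.98

$35,766.98


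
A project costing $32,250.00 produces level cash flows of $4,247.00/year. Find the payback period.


Formula: Payback = investment / annual cash flow
Substituting: Payback = $32,250.00 / $4,247.00
Payback = 7.5936 years

7.5936 years


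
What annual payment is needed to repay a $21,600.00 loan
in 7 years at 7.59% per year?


Formula: PMT = PV * r / (1 - (1+r)^(-n))
Denominator: 1 - (1 + 0.0759)^(-7) = 0.400766
Numerator: $21,600.00 * 0.0759 = 1639.44
PMT = 1639.44 / 0.400766 = $4,090.77

$4,090.77


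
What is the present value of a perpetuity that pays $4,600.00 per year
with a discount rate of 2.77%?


Formula: PV = C / r
Substituting: PV = $4,600.00 / 0.0277
PV = $166,064.98

$166,064.98


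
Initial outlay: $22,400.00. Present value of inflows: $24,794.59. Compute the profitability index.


Formula: PI = PV(cash flows) / initial investment
Substituting: PI = $24,794.59 / $22,400.00
PI = 1.1069

1.1069


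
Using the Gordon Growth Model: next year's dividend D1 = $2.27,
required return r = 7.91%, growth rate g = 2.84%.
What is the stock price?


Formula: P = D1 / (r - g)
Spread: r - g = 0.0791 - 0.0284 = 0.0507
Substituting: P = $2.27 / 0.0507
P = $44.77

$44.77


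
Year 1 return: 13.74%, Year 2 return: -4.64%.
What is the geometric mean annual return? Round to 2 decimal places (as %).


Formula: Geometric mean = ((1+r1)*(1+r2))^(1/2) - 1
Product: (1 + 0.1374) * (1 + -0.0464) = 1.1374 * 0.9536 = 1.084625
Square root: 1.084625^0.5 = 1.041453
Geometric mean = 1.041453 - 1 = 0.041453
As percentage: 4.15%

4.15%


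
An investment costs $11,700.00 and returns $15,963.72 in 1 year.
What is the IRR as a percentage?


Formula: IRR = C1/C0 - 1
Substituting: IRR = $15,963.72 / $11,700.00 - 1
Ratio: 1.364421 - 1 = 0.364421
IRR = 36.4421%

36.4421%


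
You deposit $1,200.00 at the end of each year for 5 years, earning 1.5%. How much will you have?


Formula: FV = PMT * ((1+r)^n - 1) / r
Growth factor: (1 + 0.015)^5 = 1.077284
Numerator: 1.077284 - 1 = 0.077284
FV = $1,200.00 * 0.077284 / 0.015 = $6,182.72

$6,182.72


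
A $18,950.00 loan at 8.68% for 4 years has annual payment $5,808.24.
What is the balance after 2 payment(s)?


Formula: Balance = PV*(1+r)^k - PMT*((1+r)^k - 1)/r
Growth: (1 + 0.0868)^2 = 1.181134
Accumulated factor: ((1+r)^k - 1)/r = 2.0868
Balance = $18,950.00 * 1.181134 - $5,808.24 * 2.0868
Balance = $10,261.86

$10,261.86


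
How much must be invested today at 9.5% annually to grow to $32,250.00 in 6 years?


Formula: PV = FV / (1 + r)^n
Substituting: PV = $32,250.00 / (1 + 0.095)^6
Discount factor: (1.095)^6 = 1.723791
PV = $32,250.00 / 1.723791 = $18,708.76

$18,708.76


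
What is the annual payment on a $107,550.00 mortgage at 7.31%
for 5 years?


Formula: PMT = PV * r / (1 - (1+r)^(-n))
Denominator: 1 - (1 + 0.0731)^(-5) = 0.297253
Numerator: $107,550.00 * 0.0731 = 7861.905
PMT = 7861.905 / 0.297253 = $26,448.53

$26,448.53
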